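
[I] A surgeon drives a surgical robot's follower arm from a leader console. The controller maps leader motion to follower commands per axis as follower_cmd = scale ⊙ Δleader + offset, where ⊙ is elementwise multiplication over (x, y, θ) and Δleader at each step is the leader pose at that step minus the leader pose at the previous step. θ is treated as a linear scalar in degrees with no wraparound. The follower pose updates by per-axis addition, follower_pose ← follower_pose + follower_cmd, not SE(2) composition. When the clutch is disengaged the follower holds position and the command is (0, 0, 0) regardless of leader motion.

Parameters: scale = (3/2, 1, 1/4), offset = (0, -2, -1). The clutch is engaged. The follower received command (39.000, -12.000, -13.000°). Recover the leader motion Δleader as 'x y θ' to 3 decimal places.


26.000 -10.000 -48.000

axis x: (39.000 − 0) / (3/2) = 26.000
axis y: (-12.000 − -2) / (1) = -10.000
axis θ: (-13.000 − -1) / (1/4) = -48.000


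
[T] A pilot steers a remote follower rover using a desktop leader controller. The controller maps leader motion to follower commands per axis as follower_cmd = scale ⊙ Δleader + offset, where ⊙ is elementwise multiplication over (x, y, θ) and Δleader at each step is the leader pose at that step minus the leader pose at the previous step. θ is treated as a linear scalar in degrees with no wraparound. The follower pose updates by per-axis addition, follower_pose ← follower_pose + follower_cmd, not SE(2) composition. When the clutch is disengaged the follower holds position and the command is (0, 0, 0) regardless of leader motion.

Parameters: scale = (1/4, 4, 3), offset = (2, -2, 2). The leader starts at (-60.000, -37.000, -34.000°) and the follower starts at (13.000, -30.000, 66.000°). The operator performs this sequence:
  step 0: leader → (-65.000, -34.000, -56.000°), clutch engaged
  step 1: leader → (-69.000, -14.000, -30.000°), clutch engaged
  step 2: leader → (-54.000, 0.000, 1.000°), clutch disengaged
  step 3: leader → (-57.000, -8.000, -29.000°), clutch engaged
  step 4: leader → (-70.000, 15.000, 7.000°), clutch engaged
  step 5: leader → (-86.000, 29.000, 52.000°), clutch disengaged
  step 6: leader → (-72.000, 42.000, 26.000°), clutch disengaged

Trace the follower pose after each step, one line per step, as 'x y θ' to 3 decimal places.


13.750 -20.000 2.000
14.750 58.000 82.000
14.750 58.000 82.000
16.000 24.000 -6.000
14.750 114.000 104.000
14.750 114.000 104.000
14.750 114.000 104.000

step 0: Δleader=(-5.000, 3.000, -22.000°), engaged; cmd=(0.750, 10.000, -64.000°) → follower=(13.750, -20.000, 2.000°)
step 1: Δleader=(-4.000, 20.000, 26.000°), engaged; cmd=(1.000, 78.000, 80.000°) → follower=(14.750, 58.000, 82.000°)
step 2: Δleader=(15.000, 14.000, 31.000°), disengaged; cmd=(0,0,0) → follower holds at (14.750, 58.000, 82.000°)
step 3: Δleader=(-3.000, -8.000, -30.000°), engaged; cmd=(1.250, -34.000, -88.000°) → follower=(16.000, 24.000, -6.000°)
step 4: Δleader=(-13.000, 23.000, 36.000°), engaged; cmd=(-1.250, 90.000, 110.000°) → follower=(14.750, 114.000, 104.000°)
step 5: Δleader=(-16.000, 14.000, 45.000°), disengaged; cmd=(0,0,0) → follower holds at (14.750, 114.000, 104.000°)
step 6: Δleader=(14.000, 13.000, -26.000°), disengaged; cmd=(0,0,0) → follower holds at (14.750, 114.000, 104.000°)


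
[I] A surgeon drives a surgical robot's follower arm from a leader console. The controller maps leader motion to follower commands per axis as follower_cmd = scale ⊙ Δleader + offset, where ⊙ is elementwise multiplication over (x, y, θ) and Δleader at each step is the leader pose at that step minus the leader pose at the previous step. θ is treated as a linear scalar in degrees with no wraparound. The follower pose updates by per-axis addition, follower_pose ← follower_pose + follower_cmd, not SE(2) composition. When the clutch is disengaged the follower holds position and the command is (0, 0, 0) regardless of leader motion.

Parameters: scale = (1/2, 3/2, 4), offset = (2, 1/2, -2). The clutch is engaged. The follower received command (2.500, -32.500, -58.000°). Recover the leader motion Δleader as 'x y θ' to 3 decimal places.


axis x: (2.500 − 2) / (1/2) = 1.000
axis y: (-32.500 − 1/2) / (3/2) = -22.000
axis θ: (-58.000 − -2) / (4) = -14.000

1.000 -22.000 -14.000


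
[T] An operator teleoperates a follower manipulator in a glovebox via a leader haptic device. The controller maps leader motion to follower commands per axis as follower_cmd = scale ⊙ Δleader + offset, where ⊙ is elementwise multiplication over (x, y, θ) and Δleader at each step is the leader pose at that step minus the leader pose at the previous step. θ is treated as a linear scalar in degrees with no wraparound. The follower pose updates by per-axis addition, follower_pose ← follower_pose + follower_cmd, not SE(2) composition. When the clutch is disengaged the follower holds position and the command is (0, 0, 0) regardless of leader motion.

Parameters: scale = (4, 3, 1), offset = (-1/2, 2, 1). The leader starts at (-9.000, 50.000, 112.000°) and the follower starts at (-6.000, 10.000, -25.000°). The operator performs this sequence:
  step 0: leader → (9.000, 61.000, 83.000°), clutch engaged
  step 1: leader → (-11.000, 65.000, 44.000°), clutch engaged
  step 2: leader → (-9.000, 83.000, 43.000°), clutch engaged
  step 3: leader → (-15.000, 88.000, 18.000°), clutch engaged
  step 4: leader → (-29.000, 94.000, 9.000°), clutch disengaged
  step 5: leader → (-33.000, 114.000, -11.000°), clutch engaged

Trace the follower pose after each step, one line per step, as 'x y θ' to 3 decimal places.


step 0: Δleader=(18.000, 11.000, -29.000°), engaged; cmd=(71.500, 35.000, -28.000°) → follower=(65.500, 45.000, -53.000°)
step 1: Δleader=(-20.000, 4.000, -39.000°), engaged; cmd=(-80.500, 14.000, -38.000°) → follower=(-15.000, 59.000, -91.000°)
step 2: Δleader=(2.000, 18.000, -1.000°), engaged; cmd=(7.500, 56.000, 0.000°) → follower=(-7.500, 115.000, -91.000°)
step 3: Δleader=(-6.000, 5.000, -25.000°), engaged; cmd=(-24.500, 17.000, -24.000°) → follower=(-32.000, 132.000, -115.000°)
step 4: Δleader=(-14.000, 6.000, -9.000°), disengaged; cmd=(0,0,0) → follower holds at (-32.000, 132.000, -115.000°)
step 5: Δleader=(-4.000, 20.000, -20.000°), engaged; cmd=(-16.500, 62.000, -19.000°) → follower=(-48.500, 194.000, -134.000°)

65.500 45.000 -53.000
-15.000 59.000 -91.000
-7.500 115.000 -91.000
-32.000 132.000 -115.000
-32.000 132.000 -115.000
-48.500 194.000 -134.000


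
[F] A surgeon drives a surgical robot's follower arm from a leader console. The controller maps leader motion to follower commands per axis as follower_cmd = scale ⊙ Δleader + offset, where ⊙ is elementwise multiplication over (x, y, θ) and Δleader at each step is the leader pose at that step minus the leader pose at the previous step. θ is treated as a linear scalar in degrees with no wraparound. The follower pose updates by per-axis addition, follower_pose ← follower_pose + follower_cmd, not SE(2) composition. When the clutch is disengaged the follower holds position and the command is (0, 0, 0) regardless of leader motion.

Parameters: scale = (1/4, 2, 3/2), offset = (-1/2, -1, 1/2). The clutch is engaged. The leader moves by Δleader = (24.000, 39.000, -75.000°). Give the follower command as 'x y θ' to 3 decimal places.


5.500 77.000 -112.000

axis x: 1/4·24.000 + -1/2 = 5.500
axis y: 2·39.000 + -1 = 77.000
axis θ: 3/2·-75.000 + 1/2 = -112.000


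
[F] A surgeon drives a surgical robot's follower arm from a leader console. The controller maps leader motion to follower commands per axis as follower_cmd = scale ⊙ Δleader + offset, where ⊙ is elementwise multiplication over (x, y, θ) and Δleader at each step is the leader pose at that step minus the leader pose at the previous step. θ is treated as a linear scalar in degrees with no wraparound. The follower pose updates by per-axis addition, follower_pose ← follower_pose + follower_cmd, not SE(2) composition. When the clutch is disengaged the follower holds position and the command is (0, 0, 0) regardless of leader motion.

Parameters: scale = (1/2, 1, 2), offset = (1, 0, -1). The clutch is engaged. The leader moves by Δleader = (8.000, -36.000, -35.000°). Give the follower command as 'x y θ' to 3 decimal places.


5.000 -36.000 -71.000

axis x: 1/2·8.000 + 1 = 5.000
axis y: 1·-36.000 + 0 = -36.000
axis θ: 2·-35.000 + -1 = -71.000


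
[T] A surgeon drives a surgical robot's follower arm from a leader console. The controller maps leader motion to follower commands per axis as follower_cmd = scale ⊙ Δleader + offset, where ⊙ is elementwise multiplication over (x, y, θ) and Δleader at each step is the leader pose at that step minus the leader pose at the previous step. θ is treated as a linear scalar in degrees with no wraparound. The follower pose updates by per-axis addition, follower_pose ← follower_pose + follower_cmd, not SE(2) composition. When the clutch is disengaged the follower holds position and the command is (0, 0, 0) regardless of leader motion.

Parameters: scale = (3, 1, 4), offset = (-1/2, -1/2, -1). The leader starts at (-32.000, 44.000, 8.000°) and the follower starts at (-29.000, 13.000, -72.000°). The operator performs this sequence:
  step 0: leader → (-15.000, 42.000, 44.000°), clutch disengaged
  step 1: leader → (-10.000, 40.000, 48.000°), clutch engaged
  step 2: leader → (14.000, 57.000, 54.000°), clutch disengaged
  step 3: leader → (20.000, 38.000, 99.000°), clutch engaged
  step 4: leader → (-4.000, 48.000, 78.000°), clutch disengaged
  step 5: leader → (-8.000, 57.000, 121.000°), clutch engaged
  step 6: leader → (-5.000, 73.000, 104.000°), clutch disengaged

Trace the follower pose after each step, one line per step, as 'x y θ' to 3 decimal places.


step 0: Δleader=(17.000, -2.000, 36.000°), disengaged; cmd=(0,0,0) → follower holds at (-29.000, 13.000, -72.000°)
step 1: Δleader=(5.000, -2.000, 4.000°), engaged; cmd=(14.500, -2.500, 15.000°) → follower=(-14.500, 10.500, -57.000°)
step 2: Δleader=(24.000, 17.000, 6.000°), disengaged; cmd=(0,0,0) → follower holds at (-14.500, 10.500, -57.000°)
step 3: Δleader=(6.000, -19.000, 45.000°), engaged; cmd=(17.500, -19.500, 179.000°) → follower=(3.000, -9.000, 122.000°)
step 4: Δleader=(-24.000, 10.000, -21.000°), disengaged; cmd=(0,0,0) → follower holds at (3.000, -9.000, 122.000°)
step 5: Δleader=(-4.000, 9.000, 43.000°), engaged; cmd=(-12.500, 8.500, 171.000°) → follower=(-9.500, -0.500, 293.000°)
step 6: Δleader=(3.000, 16.000, -17.000°), disengaged; cmd=(0,0,0) → follower holds at (-9.500, -0.500, 293.000°)

-29.000 13.000 -72.000
-14.500 10.500 -57.000
-14.500 10.500 -57.000
3.000 -9.000 122.000
3.000 -9.000 122.000
-9.500 -0.500 293.000
-9.500 -0.500 293.000


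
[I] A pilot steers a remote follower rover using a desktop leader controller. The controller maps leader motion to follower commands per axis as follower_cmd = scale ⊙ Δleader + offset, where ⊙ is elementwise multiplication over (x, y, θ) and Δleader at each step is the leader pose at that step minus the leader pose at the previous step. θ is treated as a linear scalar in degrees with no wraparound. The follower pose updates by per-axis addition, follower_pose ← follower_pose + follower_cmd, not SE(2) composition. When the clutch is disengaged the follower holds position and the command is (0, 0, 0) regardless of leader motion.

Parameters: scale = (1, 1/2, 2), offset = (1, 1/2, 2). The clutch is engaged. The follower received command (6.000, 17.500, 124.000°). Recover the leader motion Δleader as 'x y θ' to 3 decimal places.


5.000 34.000 61.000

axis x: (6.000 − 1) / (1) = 5.000
axis y: (17.500 − 1/2) / (1/2) = 34.000
axis θ: (124.000 − 2) / (2) = 61.000


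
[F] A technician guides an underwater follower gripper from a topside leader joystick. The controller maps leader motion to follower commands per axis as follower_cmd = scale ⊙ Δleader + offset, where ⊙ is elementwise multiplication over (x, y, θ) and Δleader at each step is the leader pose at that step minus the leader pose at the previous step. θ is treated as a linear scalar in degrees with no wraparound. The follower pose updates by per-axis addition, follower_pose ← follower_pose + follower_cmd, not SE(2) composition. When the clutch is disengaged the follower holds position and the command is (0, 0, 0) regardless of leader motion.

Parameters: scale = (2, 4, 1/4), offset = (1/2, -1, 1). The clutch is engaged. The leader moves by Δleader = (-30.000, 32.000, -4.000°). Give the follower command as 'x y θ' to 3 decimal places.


axis x: 2·-30.000 + 1/2 = -59.500
axis y: 4·32.000 + -1 = 127.000
axis θ: 1/4·-4.000 + 1 = 0.000

-59.500 127.000 0.000


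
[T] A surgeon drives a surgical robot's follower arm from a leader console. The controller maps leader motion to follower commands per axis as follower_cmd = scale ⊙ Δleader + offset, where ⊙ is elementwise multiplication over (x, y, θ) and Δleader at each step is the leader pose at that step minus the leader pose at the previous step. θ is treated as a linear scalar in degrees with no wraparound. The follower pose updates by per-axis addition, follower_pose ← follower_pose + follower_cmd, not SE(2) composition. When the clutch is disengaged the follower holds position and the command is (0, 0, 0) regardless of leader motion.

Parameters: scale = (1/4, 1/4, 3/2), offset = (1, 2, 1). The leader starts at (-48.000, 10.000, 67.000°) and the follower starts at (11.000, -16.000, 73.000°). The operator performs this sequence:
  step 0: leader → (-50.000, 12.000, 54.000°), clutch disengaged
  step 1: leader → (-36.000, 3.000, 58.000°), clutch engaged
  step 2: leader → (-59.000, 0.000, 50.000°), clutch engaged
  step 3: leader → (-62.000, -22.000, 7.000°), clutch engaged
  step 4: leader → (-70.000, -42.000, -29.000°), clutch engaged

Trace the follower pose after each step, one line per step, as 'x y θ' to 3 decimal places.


11.000 -16.000 73.000
15.500 -16.250 80.000
10.750 -15.000 69.000
11.000 -18.500 5.500
10.000 -21.500 -47.500

step 0: Δleader=(-2.000, 2.000, -13.000°), disengaged; cmd=(0,0,0) → follower holds at (11.000, -16.000, 73.000°)
step 1: Δleader=(14.000, -9.000, 4.000°), engaged; cmd=(4.500, -0.250, 7.000°) → follower=(15.500, -16.250, 80.000°)
step 2: Δleader=(-23.000, -3.000, -8.000°), engaged; cmd=(-4.750, 1.250, -11.000°) → follower=(10.750, -15.000, 69.000°)
step 3: Δleader=(-3.000, -22.000, -43.000°), engaged; cmd=(0.250, -3.500, -63.500°) → follower=(11.000, -18.500, 5.500°)
step 4: Δleader=(-8.000, -20.000, -36.000°), engaged; cmd=(-1.000, -3.000, -53.000°) → follower=(10.000, -21.500, -47.500°)


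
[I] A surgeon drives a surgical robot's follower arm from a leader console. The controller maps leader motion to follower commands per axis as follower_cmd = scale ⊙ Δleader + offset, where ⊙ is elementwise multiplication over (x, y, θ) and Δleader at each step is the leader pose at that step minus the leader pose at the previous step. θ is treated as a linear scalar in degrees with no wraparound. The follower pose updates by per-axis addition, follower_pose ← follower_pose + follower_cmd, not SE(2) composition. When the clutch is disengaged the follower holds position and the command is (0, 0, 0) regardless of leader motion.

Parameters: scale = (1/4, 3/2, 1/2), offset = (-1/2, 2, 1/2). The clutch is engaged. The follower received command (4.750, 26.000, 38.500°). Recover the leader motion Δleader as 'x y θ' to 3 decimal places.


axis x: (4.750 − -1/2) / (1/4) = 21.000
axis y: (26.000 − 2) / (3/2) = 16.000
axis θ: (38.500 − 1/2) / (1/2) = 76.000

21.000 16.000 76.000


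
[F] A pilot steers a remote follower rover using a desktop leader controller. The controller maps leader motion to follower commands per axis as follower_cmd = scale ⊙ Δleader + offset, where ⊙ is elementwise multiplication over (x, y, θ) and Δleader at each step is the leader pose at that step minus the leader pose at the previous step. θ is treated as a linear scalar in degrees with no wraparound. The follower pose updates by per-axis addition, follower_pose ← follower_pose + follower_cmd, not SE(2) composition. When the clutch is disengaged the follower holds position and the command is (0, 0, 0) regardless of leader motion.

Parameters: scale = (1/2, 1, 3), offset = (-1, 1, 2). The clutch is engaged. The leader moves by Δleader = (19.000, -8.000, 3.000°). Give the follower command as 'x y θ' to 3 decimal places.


axis x: 1/2·19.000 + -1 = 8.500
axis y: 1·-8.000 + 1 = -7.000
axis θ: 3·3.000 + 2 = 11.000

8.500 -7.000 11.000


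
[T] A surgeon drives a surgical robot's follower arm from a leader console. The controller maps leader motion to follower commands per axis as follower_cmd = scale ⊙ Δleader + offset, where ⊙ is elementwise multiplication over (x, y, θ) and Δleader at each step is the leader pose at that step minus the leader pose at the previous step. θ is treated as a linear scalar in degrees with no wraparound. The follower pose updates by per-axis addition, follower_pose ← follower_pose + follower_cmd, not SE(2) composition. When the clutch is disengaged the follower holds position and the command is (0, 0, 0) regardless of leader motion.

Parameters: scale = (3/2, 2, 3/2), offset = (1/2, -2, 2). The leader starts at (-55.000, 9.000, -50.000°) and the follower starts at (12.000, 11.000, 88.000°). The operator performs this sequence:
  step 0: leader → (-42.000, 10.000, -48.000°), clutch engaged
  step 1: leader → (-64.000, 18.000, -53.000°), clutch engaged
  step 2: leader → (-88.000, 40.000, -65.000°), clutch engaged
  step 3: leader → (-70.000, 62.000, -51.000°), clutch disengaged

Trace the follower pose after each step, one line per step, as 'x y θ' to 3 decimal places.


32.000 11.000 93.000
-0.500 25.000 87.500
-36.000 67.000 71.500
-36.000 67.000 71.500

step 0: Δleader=(13.000, 1.000, 2.000°), engaged; cmd=(20.000, 0.000, 5.000°) → follower=(32.000, 11.000, 93.000°)
step 1: Δleader=(-22.000, 8.000, -5.000°), engaged; cmd=(-32.500, 14.000, -5.500°) → follower=(-0.500, 25.000, 87.500°)
step 2: Δleader=(-24.000, 22.000, -12.000°), engaged; cmd=(-35.500, 42.000, -16.000°) → follower=(-36.000, 67.000, 71.500°)
step 3: Δleader=(18.000, 22.000, 14.000°), disengaged; cmd=(0,0,0) → follower holds at (-36.000, 67.000, 71.500°)


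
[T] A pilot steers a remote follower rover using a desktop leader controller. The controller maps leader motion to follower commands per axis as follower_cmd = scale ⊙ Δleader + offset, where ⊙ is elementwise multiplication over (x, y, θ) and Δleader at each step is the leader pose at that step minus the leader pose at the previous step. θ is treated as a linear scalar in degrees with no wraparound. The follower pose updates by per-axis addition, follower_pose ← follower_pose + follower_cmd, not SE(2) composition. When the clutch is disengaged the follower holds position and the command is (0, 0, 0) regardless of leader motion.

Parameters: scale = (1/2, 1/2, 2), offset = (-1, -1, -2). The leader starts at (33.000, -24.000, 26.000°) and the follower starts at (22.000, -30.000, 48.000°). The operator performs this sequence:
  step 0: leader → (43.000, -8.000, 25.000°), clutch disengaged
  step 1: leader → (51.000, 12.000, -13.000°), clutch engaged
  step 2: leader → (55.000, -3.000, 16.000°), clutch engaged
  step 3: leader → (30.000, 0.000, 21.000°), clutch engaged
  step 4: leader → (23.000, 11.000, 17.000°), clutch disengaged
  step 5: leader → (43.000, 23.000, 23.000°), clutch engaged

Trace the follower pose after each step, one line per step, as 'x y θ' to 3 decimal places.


step 0: Δleader=(10.000, 16.000, -1.000°), disengaged; cmd=(0,0,0) → follower holds at (22.000, -30.000, 48.000°)
step 1: Δleader=(8.000, 20.000, -38.000°), engaged; cmd=(3.000, 9.000, -78.000°) → follower=(25.000, -21.000, -30.000°)
step 2: Δleader=(4.000, -15.000, 29.000°), engaged; cmd=(1.000, -8.500, 56.000°) → follower=(26.000, -29.500, 26.000°)
step 3: Δleader=(-25.000, 3.000, 5.000°), engaged; cmd=(-13.500, 0.500, 8.000°) → follower=(12.500, -29.000, 34.000°)
step 4: Δleader=(-7.000, 11.000, -4.000°), disengaged; cmd=(0,0,0) → follower holds at (12.500, -29.000, 34.000°)
step 5: Δleader=(20.000, 12.000, 6.000°), engaged; cmd=(9.000, 5.000, 10.000°) → follower=(21.500, -24.000, 44.000°)

22.000 -30.000 48.000
25.000 -21.000 -30.000
26.000 -29.500 26.000
12.500 -29.000 34.000
12.500 -29.000 34.000
21.500 -24.000 44.000


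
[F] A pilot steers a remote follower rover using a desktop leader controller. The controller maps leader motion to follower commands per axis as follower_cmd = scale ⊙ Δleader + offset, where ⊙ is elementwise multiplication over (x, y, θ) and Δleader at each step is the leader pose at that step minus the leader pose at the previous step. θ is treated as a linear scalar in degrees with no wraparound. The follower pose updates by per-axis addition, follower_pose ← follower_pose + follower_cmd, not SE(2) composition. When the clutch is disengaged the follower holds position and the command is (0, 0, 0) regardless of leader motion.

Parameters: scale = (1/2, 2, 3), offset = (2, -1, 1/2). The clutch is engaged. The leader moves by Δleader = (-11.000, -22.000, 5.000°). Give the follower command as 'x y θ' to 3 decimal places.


axis x: 1/2·-11.000 + 2 = -3.500
axis y: 2·-22.000 + -1 = -45.000
axis θ: 3·5.000 + 1/2 = 15.500

-3.500 -45.000 15.500


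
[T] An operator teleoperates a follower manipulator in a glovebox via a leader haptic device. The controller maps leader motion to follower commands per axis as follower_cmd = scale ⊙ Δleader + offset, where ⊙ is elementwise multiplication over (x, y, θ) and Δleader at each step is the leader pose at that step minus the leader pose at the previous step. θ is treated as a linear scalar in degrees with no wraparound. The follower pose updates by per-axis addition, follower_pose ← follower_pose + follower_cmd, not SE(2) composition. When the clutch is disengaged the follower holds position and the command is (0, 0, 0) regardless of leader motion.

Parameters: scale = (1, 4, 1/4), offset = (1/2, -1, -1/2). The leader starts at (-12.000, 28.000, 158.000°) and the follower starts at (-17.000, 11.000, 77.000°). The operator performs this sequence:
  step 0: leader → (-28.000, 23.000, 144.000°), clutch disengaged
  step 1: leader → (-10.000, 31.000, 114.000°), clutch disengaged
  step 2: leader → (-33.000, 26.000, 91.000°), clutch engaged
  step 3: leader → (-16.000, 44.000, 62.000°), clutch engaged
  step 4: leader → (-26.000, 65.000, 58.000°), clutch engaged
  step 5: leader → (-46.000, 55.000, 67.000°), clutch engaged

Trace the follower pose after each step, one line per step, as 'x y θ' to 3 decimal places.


-17.000 11.000 77.000
-17.000 11.000 77.000
-39.500 -10.000 70.750
-22.000 61.000 63.000
-31.500 144.000 61.500
-51.000 103.000 63.250

step 0: Δleader=(-16.000, -5.000, -14.000°), disengaged; cmd=(0,0,0) → follower holds at (-17.000, 11.000, 77.000°)
step 1: Δleader=(18.000, 8.000, -30.000°), disengaged; cmd=(0,0,0) → follower holds at (-17.000, 11.000, 77.000°)
step 2: Δleader=(-23.000, -5.000, -23.000°), engaged; cmd=(-22.500, -21.000, -6.250°) → follower=(-39.500, -10.000, 70.750°)
step 3: Δleader=(17.000, 18.000, -29.000°), engaged; cmd=(17.500, 71.000, -7.750°) → follower=(-22.000, 61.000, 63.000°)
step 4: Δleader=(-10.000, 21.000, -4.000°), engaged; cmd=(-9.500, 83.000, -1.500°) → follower=(-31.500, 144.000, 61.500°)
step 5: Δleader=(-20.000, -10.000, 9.000°), engaged; cmd=(-19.500, -41.000, 1.750°) → follower=(-51.000, 103.000, 63.250°)


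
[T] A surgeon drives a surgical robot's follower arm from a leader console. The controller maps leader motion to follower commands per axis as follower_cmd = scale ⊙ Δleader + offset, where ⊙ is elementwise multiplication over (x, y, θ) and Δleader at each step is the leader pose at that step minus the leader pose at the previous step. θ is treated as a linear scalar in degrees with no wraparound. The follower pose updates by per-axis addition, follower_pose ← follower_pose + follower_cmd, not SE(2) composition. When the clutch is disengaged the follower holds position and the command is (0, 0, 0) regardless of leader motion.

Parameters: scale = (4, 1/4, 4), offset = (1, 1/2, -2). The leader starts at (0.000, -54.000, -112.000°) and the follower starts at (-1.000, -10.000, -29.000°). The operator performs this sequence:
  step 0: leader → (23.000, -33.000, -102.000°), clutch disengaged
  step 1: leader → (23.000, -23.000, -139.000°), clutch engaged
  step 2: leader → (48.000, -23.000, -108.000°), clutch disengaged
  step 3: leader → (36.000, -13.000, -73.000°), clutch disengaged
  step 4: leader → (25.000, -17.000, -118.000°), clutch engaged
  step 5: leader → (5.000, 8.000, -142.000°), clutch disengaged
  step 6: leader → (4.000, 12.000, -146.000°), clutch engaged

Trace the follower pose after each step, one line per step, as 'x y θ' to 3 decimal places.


-1.000 -10.000 -29.000
0.000 -7.000 -179.000
0.000 -7.000 -179.000
0.000 -7.000 -179.000
-43.000 -7.500 -361.000
-43.000 -7.500 -361.000
-46.000 -6.000 -379.000

step 0: Δleader=(23.000, 21.000, 10.000°), disengaged; cmd=(0,0,0) → follower holds at (-1.000, -10.000, -29.000°)
step 1: Δleader=(0.000, 10.000, -37.000°), engaged; cmd=(1.000, 3.000, -150.000°) → follower=(0.000, -7.000, -179.000°)
step 2: Δleader=(25.000, 0.000, 31.000°), disengaged; cmd=(0,0,0) → follower holds at (0.000, -7.000, -179.000°)
step 3: Δleader=(-12.000, 10.000, 35.000°), disengaged; cmd=(0,0,0) → follower holds at (0.000, -7.000, -179.000°)
step 4: Δleader=(-11.000, -4.000, -45.000°), engaged; cmd=(-43.000, -0.500, -182.000°) → follower=(-43.000, -7.500, -361.000°)
step 5: Δleader=(-20.000, 25.000, -24.000°), disengaged; cmd=(0,0,0) → follower holds at (-43.000, -7.500, -361.000°)
step 6: Δleader=(-1.000, 4.000, -4.000°), engaged; cmd=(-3.000, 1.500, -18.000°) → follower=(-46.000, -6.000, -379.000°)


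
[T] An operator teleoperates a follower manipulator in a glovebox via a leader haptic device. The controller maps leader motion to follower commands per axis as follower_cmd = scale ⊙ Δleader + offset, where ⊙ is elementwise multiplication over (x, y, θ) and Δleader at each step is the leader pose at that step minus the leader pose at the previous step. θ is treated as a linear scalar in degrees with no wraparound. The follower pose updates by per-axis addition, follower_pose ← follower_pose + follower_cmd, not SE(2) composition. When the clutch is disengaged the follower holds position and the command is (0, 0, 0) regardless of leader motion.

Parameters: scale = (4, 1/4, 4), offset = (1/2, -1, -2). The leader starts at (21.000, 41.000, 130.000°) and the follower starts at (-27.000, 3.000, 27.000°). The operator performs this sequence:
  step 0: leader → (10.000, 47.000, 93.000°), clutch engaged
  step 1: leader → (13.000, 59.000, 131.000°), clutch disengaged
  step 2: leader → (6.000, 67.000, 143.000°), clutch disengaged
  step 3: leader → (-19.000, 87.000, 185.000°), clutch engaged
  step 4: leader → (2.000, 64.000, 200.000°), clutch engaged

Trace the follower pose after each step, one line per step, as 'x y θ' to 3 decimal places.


-70.500 3.500 -123.000
-70.500 3.500 -123.000
-70.500 3.500 -123.000
-170.000 7.500 43.000
-85.500 0.750 101.000

step 0: Δleader=(-11.000, 6.000, -37.000°), engaged; cmd=(-43.500, 0.500, -150.000°) → follower=(-70.500, 3.500, -123.000°)
step 1: Δleader=(3.000, 12.000, 38.000°), disengaged; cmd=(0,0,0) → follower holds at (-70.500, 3.500, -123.000°)
step 2: Δleader=(-7.000, 8.000, 12.000°), disengaged; cmd=(0,0,0) → follower holds at (-70.500, 3.500, -123.000°)
step 3: Δleader=(-25.000, 20.000, 42.000°), engaged; cmd=(-99.500, 4.000, 166.000°) → follower=(-170.000, 7.500, 43.000°)
step 4: Δleader=(21.000, -23.000, 15.000°), engaged; cmd=(84.500, -6.750, 58.000°) → follower=(-85.500, 0.750, 101.000°)


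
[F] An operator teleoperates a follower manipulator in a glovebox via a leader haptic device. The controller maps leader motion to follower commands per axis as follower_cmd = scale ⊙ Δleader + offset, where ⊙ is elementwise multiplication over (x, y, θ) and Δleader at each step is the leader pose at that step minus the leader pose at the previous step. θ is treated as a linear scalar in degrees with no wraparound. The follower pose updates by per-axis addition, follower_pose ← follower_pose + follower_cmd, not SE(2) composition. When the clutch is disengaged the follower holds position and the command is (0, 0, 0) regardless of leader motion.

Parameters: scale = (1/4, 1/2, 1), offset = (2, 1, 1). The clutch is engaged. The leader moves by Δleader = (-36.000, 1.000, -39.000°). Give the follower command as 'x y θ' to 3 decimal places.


axis x: 1/4·-36.000 + 2 = -7.000
axis y: 1/2·1.000 + 1 = 1.500
axis θ: 1·-39.000 + 1 = -38.000

-7.000 1.500 -38.000


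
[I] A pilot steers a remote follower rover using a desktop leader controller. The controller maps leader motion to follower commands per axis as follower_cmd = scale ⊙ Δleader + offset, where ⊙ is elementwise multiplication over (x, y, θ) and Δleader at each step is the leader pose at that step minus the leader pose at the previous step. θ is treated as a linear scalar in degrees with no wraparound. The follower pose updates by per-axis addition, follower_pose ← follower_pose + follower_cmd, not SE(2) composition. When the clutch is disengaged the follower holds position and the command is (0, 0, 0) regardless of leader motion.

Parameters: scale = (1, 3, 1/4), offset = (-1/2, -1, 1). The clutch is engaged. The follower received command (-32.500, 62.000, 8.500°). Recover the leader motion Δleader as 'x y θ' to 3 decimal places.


axis x: (-32.500 − -1/2) / (1) = -32.000
axis y: (62.000 − -1) / (3) = 21.000
axis θ: (8.500 − 1) / (1/4) = 30.000

-32.000 21.000 30.000


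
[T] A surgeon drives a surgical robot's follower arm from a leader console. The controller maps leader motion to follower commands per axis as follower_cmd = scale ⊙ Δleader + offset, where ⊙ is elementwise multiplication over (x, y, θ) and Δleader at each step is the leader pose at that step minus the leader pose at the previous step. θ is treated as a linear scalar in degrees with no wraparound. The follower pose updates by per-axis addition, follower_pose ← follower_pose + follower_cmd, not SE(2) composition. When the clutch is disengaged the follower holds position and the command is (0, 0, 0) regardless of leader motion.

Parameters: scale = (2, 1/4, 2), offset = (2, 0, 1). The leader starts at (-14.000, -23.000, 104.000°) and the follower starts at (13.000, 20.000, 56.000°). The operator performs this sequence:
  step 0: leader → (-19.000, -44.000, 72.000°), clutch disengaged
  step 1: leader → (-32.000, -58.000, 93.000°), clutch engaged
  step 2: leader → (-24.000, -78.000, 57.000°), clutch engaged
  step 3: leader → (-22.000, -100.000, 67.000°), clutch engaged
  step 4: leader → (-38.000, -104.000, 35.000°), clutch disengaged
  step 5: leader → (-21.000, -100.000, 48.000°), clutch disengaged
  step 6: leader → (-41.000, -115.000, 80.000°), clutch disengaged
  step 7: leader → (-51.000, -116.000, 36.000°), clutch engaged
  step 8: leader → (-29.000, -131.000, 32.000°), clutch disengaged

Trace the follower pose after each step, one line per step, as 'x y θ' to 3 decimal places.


13.000 20.000 56.000
-11.000 16.500 99.000
7.000 11.500 28.000
13.000 6.000 49.000
13.000 6.000 49.000
13.000 6.000 49.000
13.000 6.000 49.000
-5.000 5.750 -38.000
-5.000 5.750 -38.000

step 0: Δleader=(-5.000, -21.000, -32.000°), disengaged; cmd=(0,0,0) → follower holds at (13.000, 20.000, 56.000°)
step 1: Δleader=(-13.000, -14.000, 21.000°), engaged; cmd=(-24.000, -3.500, 43.000°) → follower=(-11.000, 16.500, 99.000°)
step 2: Δleader=(8.000, -20.000, -36.000°), engaged; cmd=(18.000, -5.000, -71.000°) → follower=(7.000, 11.500, 28.000°)
step 3: Δleader=(2.000, -22.000, 10.000°), engaged; cmd=(6.000, -5.500, 21.000°) → follower=(13.000, 6.000, 49.000°)
step 4: Δleader=(-16.000, -4.000, -32.000°), disengaged; cmd=(0,0,0) → follower holds at (13.000, 6.000, 49.000°)
step 5: Δleader=(17.000, 4.000, 13.000°), disengaged; cmd=(0,0,0) → follower holds at (13.000, 6.000, 49.000°)
step 6: Δleader=(-20.000, -15.000, 32.000°), disengaged; cmd=(0,0,0) → follower holds at (13.000, 6.000, 49.000°)
step 7: Δleader=(-10.000, -1.000, -44.000°), engaged; cmd=(-18.000, -0.250, -87.000°) → follower=(-5.000, 5.750, -38.000°)
step 8: Δleader=(22.000, -15.000, -4.000°), disengaged; cmd=(0,0,0) → follower holds at (-5.000, 5.750, -38.000°)


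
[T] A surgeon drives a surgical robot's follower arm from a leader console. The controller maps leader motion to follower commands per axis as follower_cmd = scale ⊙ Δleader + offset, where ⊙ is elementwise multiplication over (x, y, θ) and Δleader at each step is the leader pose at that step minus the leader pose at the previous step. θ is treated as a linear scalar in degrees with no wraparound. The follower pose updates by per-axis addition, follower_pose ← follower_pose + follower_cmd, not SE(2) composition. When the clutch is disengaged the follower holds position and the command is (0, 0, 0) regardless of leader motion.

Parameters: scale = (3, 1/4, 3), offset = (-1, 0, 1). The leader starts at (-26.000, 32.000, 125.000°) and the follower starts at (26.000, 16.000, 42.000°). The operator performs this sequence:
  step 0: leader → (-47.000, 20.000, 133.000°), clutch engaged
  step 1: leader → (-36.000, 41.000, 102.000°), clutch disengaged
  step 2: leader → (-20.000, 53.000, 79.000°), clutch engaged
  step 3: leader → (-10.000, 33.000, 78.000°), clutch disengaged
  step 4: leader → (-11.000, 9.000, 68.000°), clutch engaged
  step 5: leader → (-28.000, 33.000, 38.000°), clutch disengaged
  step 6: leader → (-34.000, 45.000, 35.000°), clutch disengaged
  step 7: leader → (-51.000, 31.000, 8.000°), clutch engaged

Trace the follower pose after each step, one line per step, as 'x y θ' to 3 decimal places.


step 0: Δleader=(-21.000, -12.000, 8.000°), engaged; cmd=(-64.000, -3.000, 25.000°) → follower=(-38.000, 13.000, 67.000°)
step 1: Δleader=(11.000, 21.000, -31.000°), disengaged; cmd=(0,0,0) → follower holds at (-38.000, 13.000, 67.000°)
step 2: Δleader=(16.000, 12.000, -23.000°), engaged; cmd=(47.000, 3.000, -68.000°) → follower=(9.000, 16.000, -1.000°)
step 3: Δleader=(10.000, -20.000, -1.000°), disengaged; cmd=(0,0,0) → follower holds at (9.000, 16.000, -1.000°)
step 4: Δleader=(-1.000, -24.000, -10.000°), engaged; cmd=(-4.000, -6.000, -29.000°) → follower=(5.000, 10.000, -30.000°)
step 5: Δleader=(-17.000, 24.000, -30.000°), disengaged; cmd=(0,0,0) → follower holds at (5.000, 10.000, -30.000°)
step 6: Δleader=(-6.000, 12.000, -3.000°), disengaged; cmd=(0,0,0) → follower holds at (5.000, 10.000, -30.000°)
step 7: Δleader=(-17.000, -14.000, -27.000°), engaged; cmd=(-52.000, -3.500, -80.000°) → follower=(-47.000, 6.500, -110.000°)

-38.000 13.000 67.000
-38.000 13.000 67.000
9.000 16.000 -1.000
9.000 16.000 -1.000
5.000 10.000 -30.000
5.000 10.000 -30.000
5.000 10.000 -30.000
-47.000 6.500 -110.000


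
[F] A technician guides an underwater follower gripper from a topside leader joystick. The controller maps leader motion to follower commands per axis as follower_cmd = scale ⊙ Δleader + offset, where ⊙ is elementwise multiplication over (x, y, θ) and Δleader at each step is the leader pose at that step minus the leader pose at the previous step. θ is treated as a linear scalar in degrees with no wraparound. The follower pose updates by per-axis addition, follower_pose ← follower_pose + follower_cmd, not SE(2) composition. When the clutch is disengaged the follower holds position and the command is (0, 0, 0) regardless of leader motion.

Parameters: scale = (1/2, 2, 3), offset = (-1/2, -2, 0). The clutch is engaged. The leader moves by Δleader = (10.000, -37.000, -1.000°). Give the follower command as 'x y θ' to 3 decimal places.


axis x: 1/2·10.000 + -1/2 = 4.500
axis y: 2·-37.000 + -2 = -76.000
axis θ: 3·-1.000 + 0 = -3.000

4.500 -76.000 -3.000


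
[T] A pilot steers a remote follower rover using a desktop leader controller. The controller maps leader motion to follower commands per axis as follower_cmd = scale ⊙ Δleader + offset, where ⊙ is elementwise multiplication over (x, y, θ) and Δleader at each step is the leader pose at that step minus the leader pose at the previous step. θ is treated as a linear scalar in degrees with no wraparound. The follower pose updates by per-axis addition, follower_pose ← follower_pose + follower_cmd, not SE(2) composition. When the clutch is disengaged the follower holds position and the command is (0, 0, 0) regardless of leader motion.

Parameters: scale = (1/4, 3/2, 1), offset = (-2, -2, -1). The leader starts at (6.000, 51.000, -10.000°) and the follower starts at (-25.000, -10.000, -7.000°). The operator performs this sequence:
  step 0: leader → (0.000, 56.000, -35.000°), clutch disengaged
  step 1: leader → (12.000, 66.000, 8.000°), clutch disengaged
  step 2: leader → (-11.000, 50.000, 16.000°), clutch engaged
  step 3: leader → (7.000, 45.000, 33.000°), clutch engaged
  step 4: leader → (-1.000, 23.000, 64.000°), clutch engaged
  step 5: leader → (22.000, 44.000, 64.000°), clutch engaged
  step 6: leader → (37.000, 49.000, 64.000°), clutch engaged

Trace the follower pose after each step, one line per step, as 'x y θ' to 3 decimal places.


step 0: Δleader=(-6.000, 5.000, -25.000°), disengaged; cmd=(0,0,0) → follower holds at (-25.000, -10.000, -7.000°)
step 1: Δleader=(12.000, 10.000, 43.000°), disengaged; cmd=(0,0,0) → follower holds at (-25.000, -10.000, -7.000°)
step 2: Δleader=(-23.000, -16.000, 8.000°), engaged; cmd=(-7.750, -26.000, 7.000°) → follower=(-32.750, -36.000, 0.000°)
step 3: Δleader=(18.000, -5.000, 17.000°), engaged; cmd=(2.500, -9.500, 16.000°) → follower=(-30.250, -45.500, 16.000°)
step 4: Δleader=(-8.000, -22.000, 31.000°), engaged; cmd=(-4.000, -35.000, 30.000°) → follower=(-34.250, -80.500, 46.000°)
step 5: Δleader=(23.000, 21.000, 0.000°), engaged; cmd=(3.750, 29.500, -1.000°) → follower=(-30.500, -51.000, 45.000°)
step 6: Δleader=(15.000, 5.000, 0.000°), engaged; cmd=(1.750, 5.500, -1.000°) → follower=(-28.750, -45.500, 44.000°)

-25.000 -10.000 -7.000
-25.000 -10.000 -7.000
-32.750 -36.000 0.000
-30.250 -45.500 16.000
-34.250 -80.500 46.000
-30.500 -51.000 45.000
-28.750 -45.500 44.000


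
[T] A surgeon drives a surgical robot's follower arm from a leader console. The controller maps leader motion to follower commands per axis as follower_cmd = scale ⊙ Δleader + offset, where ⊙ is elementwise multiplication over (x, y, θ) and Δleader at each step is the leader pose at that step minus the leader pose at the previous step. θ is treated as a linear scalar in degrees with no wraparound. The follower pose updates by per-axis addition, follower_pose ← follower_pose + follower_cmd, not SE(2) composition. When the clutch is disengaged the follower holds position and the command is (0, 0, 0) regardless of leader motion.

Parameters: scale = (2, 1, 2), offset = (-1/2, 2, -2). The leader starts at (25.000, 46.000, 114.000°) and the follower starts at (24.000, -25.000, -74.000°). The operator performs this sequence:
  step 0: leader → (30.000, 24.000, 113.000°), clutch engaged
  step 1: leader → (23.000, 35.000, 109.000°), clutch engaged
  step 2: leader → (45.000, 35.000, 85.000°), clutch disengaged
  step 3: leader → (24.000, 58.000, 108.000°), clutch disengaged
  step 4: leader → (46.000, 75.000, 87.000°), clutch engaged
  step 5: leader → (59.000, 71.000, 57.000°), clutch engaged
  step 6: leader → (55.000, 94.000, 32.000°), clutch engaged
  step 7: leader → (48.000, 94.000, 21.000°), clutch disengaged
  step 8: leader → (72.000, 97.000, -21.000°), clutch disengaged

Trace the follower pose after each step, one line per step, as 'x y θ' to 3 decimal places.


step 0: Δleader=(5.000, -22.000, -1.000°), engaged; cmd=(9.500, -20.000, -4.000°) → follower=(33.500, -45.000, -78.000°)
step 1: Δleader=(-7.000, 11.000, -4.000°), engaged; cmd=(-14.500, 13.000, -10.000°) → follower=(19.000, -32.000, -88.000°)
step 2: Δleader=(22.000, 0.000, -24.000°), disengaged; cmd=(0,0,0) → follower holds at (19.000, -32.000, -88.000°)
step 3: Δleader=(-21.000, 23.000, 23.000°), disengaged; cmd=(0,0,0) → follower holds at (19.000, -32.000, -88.000°)
step 4: Δleader=(22.000, 17.000, -21.000°), engaged; cmd=(43.500, 19.000, -44.000°) → follower=(62.500, -13.000, -132.000°)
step 5: Δleader=(13.000, -4.000, -30.000°), engaged; cmd=(25.500, -2.000, -62.000°) → follower=(88.000, -15.000, -194.000°)
step 6: Δleader=(-4.000, 23.000, -25.000°), engaged; cmd=(-8.500, 25.000, -52.000°) → follower=(79.500, 10.000, -246.000°)
step 7: Δleader=(-7.000, 0.000, -11.000°), disengaged; cmd=(0,0,0) → follower holds at (79.500, 10.000, -246.000°)
step 8: Δleader=(24.000, 3.000, -42.000°), disengaged; cmd=(0,0,0) → follower holds at (79.500, 10.000, -246.000°)

33.500 -45.000 -78.000
19.000 -32.000 -88.000
19.000 -32.000 -88.000
19.000 -32.000 -88.000
62.500 -13.000 -132.000
88.000 -15.000 -194.000
79.500 10.000 -246.000
79.500 10.000 -246.000
79.500 10.000 -246.000
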